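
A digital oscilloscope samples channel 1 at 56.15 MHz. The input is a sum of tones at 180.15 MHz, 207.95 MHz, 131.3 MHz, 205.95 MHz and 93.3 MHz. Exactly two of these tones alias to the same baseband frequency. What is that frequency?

19 MHz

fs/2 = 28.075 MHz.
180.15 MHz mod fs = 11.7 MHz.
11.7 MHz ≤ fs/2 = 28.075 MHz, appears at 11.7 MHz.
207.95 MHz mod fs = 39.5 MHz.
39.5 MHz > fs/2 = 28.075 MHz, folds to fs − 39.5 MHz = 16.65 MHz.
131.3 MHz mod fs = 19 MHz.
19 MHz ≤ fs/2 = 28.075 MHz, appears at 19 MHz.
205.95 MHz mod fs = 37.5 MHz.
37.5 MHz > fs/2 = 28.075 MHz, folds to fs − 37.5 MHz = 18.65 MHz.
93.3 MHz mod fs = 37.15 MHz.
37.15 MHz > fs/2 = 28.075 MHz, folds to fs − 37.15 MHz = 19 MHz.
93.3 MHz and 131.3 MHz both map to 19 MHz.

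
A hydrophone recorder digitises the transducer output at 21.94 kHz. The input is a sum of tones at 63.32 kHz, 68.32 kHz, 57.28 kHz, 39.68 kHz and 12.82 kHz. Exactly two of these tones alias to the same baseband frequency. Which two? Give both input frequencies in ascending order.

63.32 kHz, 68.32 kHz

fs/2 = 10.97 kHz.
63.32 kHz mod fs = 19.44 kHz.
19.44 kHz > fs/2 = 10.97 kHz, folds to fs − 19.44 kHz = 2.5 kHz.
68.32 kHz mod fs = 2.5 kHz.
2.5 kHz ≤ fs/2 = 10.97 kHz, appears at 2.5 kHz.
57.28 kHz mod fs = 13.4 kHz.
13.4 kHz > fs/2 = 10.97 kHz, folds to fs − 13.4 kHz = 8.54 kHz.
39.68 kHz mod fs = 17.74 kHz.
17.74 kHz > fs/2 = 10.97 kHz, folds to fs − 17.74 kHz = 4.2 kHz.
12.82 kHz > fs/2 = 10.97 kHz, folds to fs − 12.82 kHz = 9.12 kHz.
63.32 kHz and 68.32 kHz both map to 2.5 kHz.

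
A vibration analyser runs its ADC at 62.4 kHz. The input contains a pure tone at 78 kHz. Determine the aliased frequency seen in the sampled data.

78 kHz mod fs = 15.6 kHz.
15.6 kHz ≤ fs/2 = 31.2 kHz, appears at 15.6 kHz.

15.6 kHz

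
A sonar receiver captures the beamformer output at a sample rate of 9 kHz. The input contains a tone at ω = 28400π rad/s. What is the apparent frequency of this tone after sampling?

ω = 28400π rad/s → f = ω/(2π) = 14200 Hz = 14.2 kHz.
14.2 kHz mod fs = 5.2 kHz.
5.2 kHz > fs/2 = 4.5 kHz, folds to fs − 5.2 kHz = 3.8 kHz.

3.8 kHz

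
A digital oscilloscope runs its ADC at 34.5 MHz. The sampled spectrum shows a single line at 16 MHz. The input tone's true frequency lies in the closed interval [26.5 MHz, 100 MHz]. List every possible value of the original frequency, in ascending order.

Frequencies that alias to 16 MHz are k·fs ± 16 MHz for integer k ≥ 0.
k=0: 16 MHz.
k=1: 18.5 MHz, 50.5 MHz.
k=2: 53 MHz, 85 MHz.
k=3: 87.5 MHz, 119.5 MHz.
k=4: 122 MHz, 154 MHz.
Within [26.5 MHz, 100 MHz]: 50.5 MHz, 53 MHz, 85 MHz, 87.5 MHz.

50.5 MHz, 53 MHz, 85 MHz, 87.5 MHz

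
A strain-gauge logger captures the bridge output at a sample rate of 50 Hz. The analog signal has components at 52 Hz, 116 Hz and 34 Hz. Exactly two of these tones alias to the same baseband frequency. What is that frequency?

fs/2 = 25 Hz.
52 Hz mod fs = 2 Hz.
2 Hz ≤ fs/2 = 25 Hz, appears at 2 Hz.
116 Hz mod fs = 16 Hz.
16 Hz ≤ fs/2 = 25 Hz, appears at 16 Hz.
34 Hz > fs/2 = 25 Hz, folds to fs − 34 Hz = 16 Hz.
34 Hz and 116 Hz both map to 16 Hz.

16 Hz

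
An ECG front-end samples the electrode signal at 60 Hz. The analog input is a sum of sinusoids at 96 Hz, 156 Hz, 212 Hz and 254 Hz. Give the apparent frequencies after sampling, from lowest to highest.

14 Hz, 24 Hz, 28 Hz

fs/2 = 30 Hz.
96 Hz mod fs = 36 Hz.
36 Hz > fs/2 = 30 Hz, folds to fs − 36 Hz = 24 Hz.
156 Hz mod fs = 36 Hz.
36 Hz > fs/2 = 30 Hz, folds to fs − 36 Hz = 24 Hz.
212 Hz mod fs = 32 Hz.
32 Hz > fs/2 = 30 Hz, folds to fs − 32 Hz = 28 Hz.
254 Hz mod fs = 14 Hz.
14 Hz ≤ fs/2 = 30 Hz, appears at 14 Hz.
Distinct values: {14 Hz, 24 Hz, 28 Hz}.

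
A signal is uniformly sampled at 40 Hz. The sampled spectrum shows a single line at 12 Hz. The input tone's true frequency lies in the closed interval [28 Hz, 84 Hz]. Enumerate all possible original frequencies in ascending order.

Frequencies that alias to 12 Hz are k·fs ± 12 Hz for integer k ≥ 0.
k=0: 12 Hz.
k=1: 28 Hz, 52 Hz.
k=2: 68 Hz, 92 Hz.
k=3: 108 Hz, 132 Hz.
Within [28 Hz, 84 Hz]: 28 Hz, 52 Hz, 68 Hz.

28 Hz, 52 Hz, 68 Hz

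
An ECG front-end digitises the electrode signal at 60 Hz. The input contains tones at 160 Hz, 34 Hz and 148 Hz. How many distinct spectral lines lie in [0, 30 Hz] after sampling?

3

fs/2 = 30 Hz.
160 Hz mod fs = 40 Hz.
40 Hz > fs/2 = 30 Hz, folds to fs − 40 Hz = 20 Hz.
34 Hz > fs/2 = 30 Hz, folds to fs − 34 Hz = 26 Hz.
148 Hz mod fs = 28 Hz.
28 Hz ≤ fs/2 = 30 Hz, appears at 28 Hz.
Distinct values: {20 Hz, 26 Hz, 28 Hz} → 3.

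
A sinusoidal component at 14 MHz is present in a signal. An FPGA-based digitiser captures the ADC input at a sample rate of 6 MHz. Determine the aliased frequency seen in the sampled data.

2 MHz

14 MHz mod fs = 2 MHz.
2 MHz ≤ fs/2 = 3 MHz, appears at 2 MHz.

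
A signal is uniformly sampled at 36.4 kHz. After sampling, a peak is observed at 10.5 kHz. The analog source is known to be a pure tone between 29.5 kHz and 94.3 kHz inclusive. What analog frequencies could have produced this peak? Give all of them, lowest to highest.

46.9 kHz, 62.3 kHz, 83.3 kHz

Frequencies that alias to 10.5 kHz are k·fs ± 10.5 kHz for integer k ≥ 0.
k=0: 10.5 kHz.
k=1: 25.9 kHz, 46.9 kHz.
k=2: 62.3 kHz, 83.3 kHz.
k=3: 98.7 kHz, 119.7 kHz.
Within [29.5 kHz, 94.3 kHz]: 46.9 kHz, 62.3 kHz, 83.3 kHz.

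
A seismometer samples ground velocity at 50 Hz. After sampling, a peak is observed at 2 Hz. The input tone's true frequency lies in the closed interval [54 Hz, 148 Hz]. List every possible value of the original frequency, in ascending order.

Frequencies that alias to 2 Hz are k·fs ± 2 Hz for integer k ≥ 0.
k=0: 2 Hz.
k=1: 48 Hz, 52 Hz.
k=2: 98 Hz, 102 Hz.
k=3: 148 Hz, 152 Hz.
k=4: 198 Hz, 202 Hz.
Within [54 Hz, 148 Hz]: 98 Hz, 102 Hz, 148 Hz.

98 Hz, 102 Hz, 148 Hz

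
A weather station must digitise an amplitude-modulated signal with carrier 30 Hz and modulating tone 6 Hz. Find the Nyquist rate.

AM sidebands sit at fc ± fm = 24 Hz and 36 Hz.
Highest-frequency component: 36 Hz.
Nyquist rate = 2 × 36 Hz = 72 Hz.

72 Hz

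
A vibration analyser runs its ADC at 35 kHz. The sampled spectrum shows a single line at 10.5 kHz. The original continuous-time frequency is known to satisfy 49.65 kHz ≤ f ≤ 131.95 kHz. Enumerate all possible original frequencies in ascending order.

Frequencies that alias to 10.5 kHz are k·fs ± 10.5 kHz for integer k ≥ 0.
k=0: 10.5 kHz.
k=1: 24.5 kHz, 45.5 kHz.
k=2: 59.5 kHz, 80.5 kHz.
k=3: 94.5 kHz, 115.5 kHz.
k=4: 129.5 kHz, 150.5 kHz.
k=5: 164.5 kHz, 185.5 kHz.
Within [49.65 kHz, 131.95 kHz]: 59.5 kHz, 80.5 kHz, 94.5 kHz, 115.5 kHz, 129.5 kHz.

59.5 kHz, 80.5 kHz, 94.5 kHz, 115.5 kHz, 129.5 kHz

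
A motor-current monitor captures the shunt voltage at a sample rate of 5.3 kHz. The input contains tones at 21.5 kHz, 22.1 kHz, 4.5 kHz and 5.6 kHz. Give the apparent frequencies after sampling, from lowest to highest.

fs/2 = 2.65 kHz.
21.5 kHz mod fs = 0.3 kHz.
0.3 kHz ≤ fs/2 = 2.65 kHz, appears at 0.3 kHz.
22.1 kHz mod fs = 0.9 kHz.
0.9 kHz ≤ fs/2 = 2.65 kHz, appears at 0.9 kHz.
4.5 kHz > fs/2 = 2.65 kHz, folds to fs − 4.5 kHz = 0.8 kHz.
5.6 kHz mod fs = 0.3 kHz.
0.3 kHz ≤ fs/2 = 2.65 kHz, appears at 0.3 kHz.
Distinct values: {0.3 kHz, 0.8 kHz, 0.9 kHz}.

0.3 kHz, 0.8 kHz, 0.9 kHz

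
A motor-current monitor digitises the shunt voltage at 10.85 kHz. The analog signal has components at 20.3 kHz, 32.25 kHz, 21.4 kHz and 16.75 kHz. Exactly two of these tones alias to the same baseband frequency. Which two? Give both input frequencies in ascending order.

21.4 kHz, 32.25 kHz

fs/2 = 5.425 kHz.
20.3 kHz mod fs = 9.45 kHz.
9.45 kHz > fs/2 = 5.425 kHz, folds to fs − 9.45 kHz = 1.4 kHz.
32.25 kHz mod fs = 10.55 kHz.
10.55 kHz > fs/2 = 5.425 kHz, folds to fs − 10.55 kHz = 0.3 kHz.
21.4 kHz mod fs = 10.55 kHz.
10.55 kHz > fs/2 = 5.425 kHz, folds to fs − 10.55 kHz = 0.3 kHz.
16.75 kHz mod fs = 5.9 kHz.
5.9 kHz > fs/2 = 5.425 kHz, folds to fs − 5.9 kHz = 4.95 kHz.
21.4 kHz and 32.25 kHz both map to 0.3 kHz.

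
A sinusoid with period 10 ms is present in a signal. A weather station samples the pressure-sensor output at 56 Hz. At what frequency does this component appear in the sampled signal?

T = 10 ms → f = 1/T = 100 Hz.
100 Hz mod fs = 44 Hz.
44 Hz > fs/2 = 28 Hz, folds to fs − 44 Hz = 12 Hz.

12 Hz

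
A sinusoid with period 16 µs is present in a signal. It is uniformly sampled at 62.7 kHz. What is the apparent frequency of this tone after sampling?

T = 16 µs → f = 1/T = 62.5 kHz.
62.5 kHz > fs/2 = 31.35 kHz, folds to fs − 62.5 kHz = 0.2 kHz.

0.2 kHz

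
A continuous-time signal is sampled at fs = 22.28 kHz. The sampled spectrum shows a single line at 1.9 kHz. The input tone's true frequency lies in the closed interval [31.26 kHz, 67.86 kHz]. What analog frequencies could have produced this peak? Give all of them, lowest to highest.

42.66 kHz, 46.46 kHz, 64.94 kHz

Frequencies that alias to 1.9 kHz are k·fs ± 1.9 kHz for integer k ≥ 0.
k=0: 1.9 kHz.
k=1: 20.38 kHz, 24.18 kHz.
k=2: 42.66 kHz, 46.46 kHz.
k=3: 64.94 kHz, 68.74 kHz.
k=4: 87.22 kHz, 91.02 kHz.
Within [31.26 kHz, 67.86 kHz]: 42.66 kHz, 46.46 kHz, 64.94 kHz.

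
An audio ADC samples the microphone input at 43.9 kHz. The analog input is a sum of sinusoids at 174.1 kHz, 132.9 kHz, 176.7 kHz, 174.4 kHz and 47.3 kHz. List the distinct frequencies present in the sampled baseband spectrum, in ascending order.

1.1 kHz, 1.2 kHz, 1.5 kHz, 3.4 kHz

fs/2 = 21.95 kHz.
174.1 kHz mod fs = 42.4 kHz.
42.4 kHz > fs/2 = 21.95 kHz, folds to fs − 42.4 kHz = 1.5 kHz.
132.9 kHz mod fs = 1.2 kHz.
1.2 kHz ≤ fs/2 = 21.95 kHz, appears at 1.2 kHz.
176.7 kHz mod fs = 1.1 kHz.
1.1 kHz ≤ fs/2 = 21.95 kHz, appears at 1.1 kHz.
174.4 kHz mod fs = 42.7 kHz.
42.7 kHz > fs/2 = 21.95 kHz, folds to fs − 42.7 kHz = 1.2 kHz.
47.3 kHz mod fs = 3.4 kHz.
3.4 kHz ≤ fs/2 = 21.95 kHz, appears at 3.4 kHz.
Distinct values: {1.1 kHz, 1.2 kHz, 1.5 kHz, 3.4 kHz}.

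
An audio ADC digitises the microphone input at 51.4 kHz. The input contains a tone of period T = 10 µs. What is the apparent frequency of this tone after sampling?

2.8 kHz

T = 10 µs → f = 1/T = 100 kHz.
100 kHz mod fs = 48.6 kHz.
48.6 kHz > fs/2 = 25.7 kHz, folds to fs − 48.6 kHz = 2.8 kHz.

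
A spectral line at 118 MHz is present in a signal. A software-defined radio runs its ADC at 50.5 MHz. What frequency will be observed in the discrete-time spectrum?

17 MHz

118 MHz mod fs = 17 MHz.
17 MHz ≤ fs/2 = 25.25 MHz, appears at 17 MHz.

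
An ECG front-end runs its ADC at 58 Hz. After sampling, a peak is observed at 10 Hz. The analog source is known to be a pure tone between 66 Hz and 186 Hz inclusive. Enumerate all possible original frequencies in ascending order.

68 Hz, 106 Hz, 126 Hz, 164 Hz, 184 Hz

Frequencies that alias to 10 Hz are k·fs ± 10 Hz for integer k ≥ 0.
k=0: 10 Hz.
k=1: 48 Hz, 68 Hz.
k=2: 106 Hz, 126 Hz.
k=3: 164 Hz, 184 Hz.
k=4: 222 Hz, 242 Hz.
Within [66 Hz, 186 Hz]: 68 Hz, 106 Hz, 126 Hz, 164 Hz, 184 Hz.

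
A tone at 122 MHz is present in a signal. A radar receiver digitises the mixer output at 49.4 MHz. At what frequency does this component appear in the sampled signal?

122 MHz mod fs = 23.2 MHz.
23.2 MHz ≤ fs/2 = 24.7 MHz, appears at 23.2 MHz.

23.2 MHz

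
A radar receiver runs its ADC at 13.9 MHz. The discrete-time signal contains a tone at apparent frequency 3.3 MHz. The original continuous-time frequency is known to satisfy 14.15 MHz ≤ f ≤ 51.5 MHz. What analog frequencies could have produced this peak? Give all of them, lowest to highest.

Frequencies that alias to 3.3 MHz are k·fs ± 3.3 MHz for integer k ≥ 0.
k=0: 3.3 MHz.
k=1: 10.6 MHz, 17.2 MHz.
k=2: 24.5 MHz, 31.1 MHz.
k=3: 38.4 MHz, 45 MHz.
k=4: 52.3 MHz, 58.9 MHz.
Within [14.15 MHz, 51.5 MHz]: 17.2 MHz, 24.5 MHz, 31.1 MHz, 38.4 MHz, 45 MHz.

17.2 MHz, 24.5 MHz, 31.1 MHz, 38.4 MHz, 45 MHz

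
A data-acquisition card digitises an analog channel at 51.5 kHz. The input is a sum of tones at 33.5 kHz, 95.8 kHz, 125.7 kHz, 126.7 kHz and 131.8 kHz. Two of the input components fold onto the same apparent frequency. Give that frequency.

22.7 kHz

fs/2 = 25.75 kHz.
33.5 kHz > fs/2 = 25.75 kHz, folds to fs − 33.5 kHz = 18 kHz.
95.8 kHz mod fs = 44.3 kHz.
44.3 kHz > fs/2 = 25.75 kHz, folds to fs − 44.3 kHz = 7.2 kHz.
125.7 kHz mod fs = 22.7 kHz.
22.7 kHz ≤ fs/2 = 25.75 kHz, appears at 22.7 kHz.
126.7 kHz mod fs = 23.7 kHz.
23.7 kHz ≤ fs/2 = 25.75 kHz, appears at 23.7 kHz.
131.8 kHz mod fs = 28.8 kHz.
28.8 kHz > fs/2 = 25.75 kHz, folds to fs − 28.8 kHz = 22.7 kHz.
125.7 kHz and 131.8 kHz both map to 22.7 kHz.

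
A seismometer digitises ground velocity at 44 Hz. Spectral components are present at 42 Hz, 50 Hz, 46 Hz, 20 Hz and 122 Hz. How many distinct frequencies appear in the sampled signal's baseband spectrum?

4

fs/2 = 22 Hz.
42 Hz > fs/2 = 22 Hz, folds to fs − 42 Hz = 2 Hz.
50 Hz mod fs = 6 Hz.
6 Hz ≤ fs/2 = 22 Hz, appears at 6 Hz.
46 Hz mod fs = 2 Hz.
2 Hz ≤ fs/2 = 22 Hz, appears at 2 Hz.
20 Hz ≤ fs/2 = 22 Hz, passes unchanged.
122 Hz mod fs = 34 Hz.
34 Hz > fs/2 = 22 Hz, folds to fs − 34 Hz = 10 Hz.
Distinct values: {2 Hz, 6 Hz, 10 Hz, 20 Hz} → 4.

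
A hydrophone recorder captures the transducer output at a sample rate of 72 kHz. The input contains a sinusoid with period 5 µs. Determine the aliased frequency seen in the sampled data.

T = 5 µs → f = 1/T = 200 kHz.
200 kHz mod fs = 56 kHz.
56 kHz > fs/2 = 36 kHz, folds to fs − 56 kHz = 16 kHz.

16 kHz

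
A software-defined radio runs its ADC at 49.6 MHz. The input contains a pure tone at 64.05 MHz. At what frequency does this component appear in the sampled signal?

14.45 MHz

64.05 MHz mod fs = 14.45 MHz.
14.45 MHz ≤ fs/2 = 24.8 MHz, appears at 14.45 MHz.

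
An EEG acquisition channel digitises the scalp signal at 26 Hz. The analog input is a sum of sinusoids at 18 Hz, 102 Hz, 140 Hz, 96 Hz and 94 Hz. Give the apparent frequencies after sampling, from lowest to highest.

2 Hz, 8 Hz, 10 Hz

fs/2 = 13 Hz.
18 Hz > fs/2 = 13 Hz, folds to fs − 18 Hz = 8 Hz.
102 Hz mod fs = 24 Hz.
24 Hz > fs/2 = 13 Hz, folds to fs − 24 Hz = 2 Hz.
140 Hz mod fs = 10 Hz.
10 Hz ≤ fs/2 = 13 Hz, appears at 10 Hz.
96 Hz mod fs = 18 Hz.
18 Hz > fs/2 = 13 Hz, folds to fs − 18 Hz = 8 Hz.
94 Hz mod fs = 16 Hz.
16 Hz > fs/2 = 13 Hz, folds to fs − 16 Hz = 10 Hz.
Distinct values: {2 Hz, 8 Hz, 10 Hz}.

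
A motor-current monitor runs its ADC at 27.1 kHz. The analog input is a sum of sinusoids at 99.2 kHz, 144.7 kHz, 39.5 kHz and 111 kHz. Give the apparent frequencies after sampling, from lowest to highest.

2.6 kHz, 9.2 kHz, 12.4 kHz

fs/2 = 13.55 kHz.
99.2 kHz mod fs = 17.9 kHz.
17.9 kHz > fs/2 = 13.55 kHz, folds to fs − 17.9 kHz = 9.2 kHz.
144.7 kHz mod fs = 9.2 kHz.
9.2 kHz ≤ fs/2 = 13.55 kHz, appears at 9.2 kHz.
39.5 kHz mod fs = 12.4 kHz.
12.4 kHz ≤ fs/2 = 13.55 kHz, appears at 12.4 kHz.
111 kHz mod fs = 2.6 kHz.
2.6 kHz ≤ fs/2 = 13.55 kHz, appears at 2.6 kHz.
Distinct values: {2.6 kHz, 9.2 kHz, 12.4 kHz}.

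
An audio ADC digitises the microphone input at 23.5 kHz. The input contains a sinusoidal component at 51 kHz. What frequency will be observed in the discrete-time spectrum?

51 kHz mod fs = 4 kHz.
4 kHz ≤ fs/2 = 11.75 kHz, appears at 4 kHz.

4 kHz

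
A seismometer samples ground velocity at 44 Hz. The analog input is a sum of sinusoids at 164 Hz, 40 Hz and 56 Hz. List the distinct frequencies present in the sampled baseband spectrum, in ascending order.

fs/2 = 22 Hz.
164 Hz mod fs = 32 Hz.
32 Hz > fs/2 = 22 Hz, folds to fs − 32 Hz = 12 Hz.
40 Hz > fs/2 = 22 Hz, folds to fs − 40 Hz = 4 Hz.
56 Hz mod fs = 12 Hz.
12 Hz ≤ fs/2 = 22 Hz, appears at 12 Hz.
Distinct values: {4 Hz, 12 Hz}.

4 Hz, 12 Hz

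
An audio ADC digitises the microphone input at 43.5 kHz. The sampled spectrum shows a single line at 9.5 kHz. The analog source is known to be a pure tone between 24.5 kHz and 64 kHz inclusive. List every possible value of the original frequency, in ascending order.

34 kHz, 53 kHz

Frequencies that alias to 9.5 kHz are k·fs ± 9.5 kHz for integer k ≥ 0.
k=0: 9.5 kHz.
k=1: 34 kHz, 53 kHz.
k=2: 77.5 kHz, 96.5 kHz.
Within [24.5 kHz, 64 kHz]: 34 kHz, 53 kHz.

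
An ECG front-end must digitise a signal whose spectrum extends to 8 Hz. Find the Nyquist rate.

16 Hz

Nyquist rate = 2 × 8 Hz = 16 Hz.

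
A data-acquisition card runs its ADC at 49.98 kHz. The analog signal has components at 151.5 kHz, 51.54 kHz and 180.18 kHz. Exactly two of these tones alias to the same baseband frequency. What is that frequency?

1.56 kHz

fs/2 = 24.99 kHz.
151.5 kHz mod fs = 1.56 kHz.
1.56 kHz ≤ fs/2 = 24.99 kHz, appears at 1.56 kHz.
51.54 kHz mod fs = 1.56 kHz.
1.56 kHz ≤ fs/2 = 24.99 kHz, appears at 1.56 kHz.
180.18 kHz mod fs = 30.24 kHz.
30.24 kHz > fs/2 = 24.99 kHz, folds to fs − 30.24 kHz = 19.74 kHz.
51.54 kHz and 151.5 kHz both map to 1.56 kHz.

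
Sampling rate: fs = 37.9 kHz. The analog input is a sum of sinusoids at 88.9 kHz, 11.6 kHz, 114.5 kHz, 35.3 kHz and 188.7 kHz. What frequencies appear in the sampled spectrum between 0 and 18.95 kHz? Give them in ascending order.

fs/2 = 18.95 kHz.
88.9 kHz mod fs = 13.1 kHz.
13.1 kHz ≤ fs/2 = 18.95 kHz, appears at 13.1 kHz.
11.6 kHz ≤ fs/2 = 18.95 kHz, passes unchanged.
114.5 kHz mod fs = 0.8 kHz.
0.8 kHz ≤ fs/2 = 18.95 kHz, appears at 0.8 kHz.
35.3 kHz > fs/2 = 18.95 kHz, folds to fs − 35.3 kHz = 2.6 kHz.
188.7 kHz mod fs = 37.1 kHz.
37.1 kHz > fs/2 = 18.95 kHz, folds to fs − 37.1 kHz = 0.8 kHz.
Distinct values: {0.8 kHz, 2.6 kHz, 11.6 kHz, 13.1 kHz}.

0.8 kHz, 2.6 kHz, 11.6 kHz, 13.1 kHz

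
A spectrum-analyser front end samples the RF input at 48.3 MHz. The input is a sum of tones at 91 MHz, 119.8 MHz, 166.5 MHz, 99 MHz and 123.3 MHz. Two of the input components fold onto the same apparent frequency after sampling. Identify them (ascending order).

fs/2 = 24.15 MHz.
91 MHz mod fs = 42.7 MHz.
42.7 MHz > fs/2 = 24.15 MHz, folds to fs − 42.7 MHz = 5.6 MHz.
119.8 MHz mod fs = 23.2 MHz.
23.2 MHz ≤ fs/2 = 24.15 MHz, appears at 23.2 MHz.
166.5 MHz mod fs = 21.6 MHz.
21.6 MHz ≤ fs/2 = 24.15 MHz, appears at 21.6 MHz.
99 MHz mod fs = 2.4 MHz.
2.4 MHz ≤ fs/2 = 24.15 MHz, appears at 2.4 MHz.
123.3 MHz mod fs = 26.7 MHz.
26.7 MHz > fs/2 = 24.15 MHz, folds to fs − 26.7 MHz = 21.6 MHz.
123.3 MHz and 166.5 MHz both map to 21.6 MHz.

123.3 MHz, 166.5 MHz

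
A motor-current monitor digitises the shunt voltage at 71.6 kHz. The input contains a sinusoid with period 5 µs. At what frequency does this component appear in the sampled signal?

T = 5 µs → f = 1/T = 200 kHz.
200 kHz mod fs = 56.8 kHz.
56.8 kHz > fs/2 = 35.8 kHz, folds to fs − 56.8 kHz = 14.8 kHz.

14.8 kHz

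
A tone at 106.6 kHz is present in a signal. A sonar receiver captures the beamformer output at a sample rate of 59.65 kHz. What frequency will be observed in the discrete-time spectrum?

106.6 kHz mod fs = 46.95 kHz.
46.95 kHz > fs/2 = 29.825 kHz, folds to fs − 46.95 kHz = 12.7 kHz.

12.7 kHz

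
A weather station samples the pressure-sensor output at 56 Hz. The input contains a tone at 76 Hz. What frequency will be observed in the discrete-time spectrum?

20 Hz

76 Hz mod fs = 20 Hz.
20 Hz ≤ fs/2 = 28 Hz, appears at 20 Hz.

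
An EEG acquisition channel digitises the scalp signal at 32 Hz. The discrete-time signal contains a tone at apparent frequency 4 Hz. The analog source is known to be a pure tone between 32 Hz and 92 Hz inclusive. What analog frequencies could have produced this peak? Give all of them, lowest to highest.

Frequencies that alias to 4 Hz are k·fs ± 4 Hz for integer k ≥ 0.
k=0: 4 Hz.
k=1: 28 Hz, 36 Hz.
k=2: 60 Hz, 68 Hz.
k=3: 92 Hz, 100 Hz.
k=4: 124 Hz, 132 Hz.
Within [32 Hz, 92 Hz]: 36 Hz, 60 Hz, 68 Hz, 92 Hz.

36 Hz, 60 Hz, 68 Hz, 92 Hz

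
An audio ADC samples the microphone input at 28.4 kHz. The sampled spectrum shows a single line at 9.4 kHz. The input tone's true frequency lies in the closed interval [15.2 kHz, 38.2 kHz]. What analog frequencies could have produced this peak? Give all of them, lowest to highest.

19 kHz, 37.8 kHz

Frequencies that alias to 9.4 kHz are k·fs ± 9.4 kHz for integer k ≥ 0.
k=0: 9.4 kHz.
k=1: 19 kHz, 37.8 kHz.
k=2: 47.4 kHz, 66.2 kHz.
Within [15.2 kHz, 38.2 kHz]: 19 kHz, 37.8 kHz.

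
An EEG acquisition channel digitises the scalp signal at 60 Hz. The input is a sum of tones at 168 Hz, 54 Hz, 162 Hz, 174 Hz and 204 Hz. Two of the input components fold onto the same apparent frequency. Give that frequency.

fs/2 = 30 Hz.
168 Hz mod fs = 48 Hz.
48 Hz > fs/2 = 30 Hz, folds to fs − 48 Hz = 12 Hz.
54 Hz > fs/2 = 30 Hz, folds to fs − 54 Hz = 6 Hz.
162 Hz mod fs = 42 Hz.
42 Hz > fs/2 = 30 Hz, folds to fs − 42 Hz = 18 Hz.
174 Hz mod fs = 54 Hz.
54 Hz > fs/2 = 30 Hz, folds to fs − 54 Hz = 6 Hz.
204 Hz mod fs = 24 Hz.
24 Hz ≤ fs/2 = 30 Hz, appears at 24 Hz.
54 Hz and 174 Hz both map to 6 Hz.

6 Hz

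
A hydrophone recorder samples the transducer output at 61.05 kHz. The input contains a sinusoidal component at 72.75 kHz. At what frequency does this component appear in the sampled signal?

11.7 kHz

72.75 kHz mod fs = 11.7 kHz.
11.7 kHz ≤ fs/2 = 30.525 kHz, appears at 11.7 kHz.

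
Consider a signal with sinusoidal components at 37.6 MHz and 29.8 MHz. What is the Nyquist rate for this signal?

75.2 MHz

Highest-frequency component: 37.6 MHz.
Nyquist rate = 2 × 37.6 MHz = 75.2 MHz.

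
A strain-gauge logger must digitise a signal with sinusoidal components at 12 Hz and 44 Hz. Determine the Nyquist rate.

Highest-frequency component: 44 Hz.
Nyquist rate = 2 × 44 Hz = 88 Hz.

88 Hz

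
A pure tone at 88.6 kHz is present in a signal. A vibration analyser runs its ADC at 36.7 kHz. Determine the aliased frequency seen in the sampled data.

88.6 kHz mod fs = 15.2 kHz.
15.2 kHz ≤ fs/2 = 18.35 kHz, appears at 15.2 kHz.

15.2 kHz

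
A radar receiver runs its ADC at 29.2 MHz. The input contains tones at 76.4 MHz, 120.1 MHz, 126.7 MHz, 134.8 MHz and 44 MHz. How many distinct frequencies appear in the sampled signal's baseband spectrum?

4

fs/2 = 14.6 MHz.
76.4 MHz mod fs = 18 MHz.
18 MHz > fs/2 = 14.6 MHz, folds to fs − 18 MHz = 11.2 MHz.
120.1 MHz mod fs = 3.3 MHz.
3.3 MHz ≤ fs/2 = 14.6 MHz, appears at 3.3 MHz.
126.7 MHz mod fs = 9.9 MHz.
9.9 MHz ≤ fs/2 = 14.6 MHz, appears at 9.9 MHz.
134.8 MHz mod fs = 18 MHz.
18 MHz > fs/2 = 14.6 MHz, folds to fs − 18 MHz = 11.2 MHz.
44 MHz mod fs = 14.8 MHz.
14.8 MHz > fs/2 = 14.6 MHz, folds to fs − 14.8 MHz = 14.4 MHz.
Distinct values: {3.3 MHz, 9.9 MHz, 11.2 MHz, 14.4 MHz} → 4.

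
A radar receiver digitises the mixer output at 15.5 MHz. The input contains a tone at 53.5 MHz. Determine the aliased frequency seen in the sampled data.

53.5 MHz mod fs = 7 MHz.
7 MHz ≤ fs/2 = 7.75 MHz, appears at 7 MHz.

7 MHz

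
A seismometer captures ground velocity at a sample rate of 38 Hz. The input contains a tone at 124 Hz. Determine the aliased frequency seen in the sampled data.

10 Hz

124 Hz mod fs = 10 Hz.
10 Hz ≤ fs/2 = 19 Hz, appears at 10 Hz.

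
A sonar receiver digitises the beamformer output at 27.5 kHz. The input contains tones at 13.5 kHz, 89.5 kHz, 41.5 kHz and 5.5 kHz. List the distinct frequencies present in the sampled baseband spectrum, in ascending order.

5.5 kHz, 7 kHz, 13.5 kHz

fs/2 = 13.75 kHz.
13.5 kHz ≤ fs/2 = 13.75 kHz, passes unchanged.
89.5 kHz mod fs = 7 kHz.
7 kHz ≤ fs/2 = 13.75 kHz, appears at 7 kHz.
41.5 kHz mod fs = 14 kHz.
14 kHz > fs/2 = 13.75 kHz, folds to fs − 14 kHz = 13.5 kHz.
5.5 kHz ≤ fs/2 = 13.75 kHz, passes unchanged.
Distinct values: {5.5 kHz, 7 kHz, 13.5 kHz}.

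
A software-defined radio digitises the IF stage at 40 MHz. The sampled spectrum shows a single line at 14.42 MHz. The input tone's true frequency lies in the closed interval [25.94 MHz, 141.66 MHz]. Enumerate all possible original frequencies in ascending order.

Frequencies that alias to 14.42 MHz are k·fs ± 14.42 MHz for integer k ≥ 0.
k=0: 14.42 MHz.
k=1: 25.58 MHz, 54.42 MHz.
k=2: 65.58 MHz, 94.42 MHz.
k=3: 105.58 MHz, 134.42 MHz.
k=4: 145.58 MHz, 174.42 MHz.
Within [25.94 MHz, 141.66 MHz]: 54.42 MHz, 65.58 MHz, 94.42 MHz, 105.58 MHz, 134.42 MHz.

54.42 MHz, 65.58 MHz, 94.42 MHz, 105.58 MHz, 134.42 MHz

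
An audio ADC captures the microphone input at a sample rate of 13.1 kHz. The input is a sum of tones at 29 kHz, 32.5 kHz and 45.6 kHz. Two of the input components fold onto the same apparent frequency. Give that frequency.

fs/2 = 6.55 kHz.
29 kHz mod fs = 2.8 kHz.
2.8 kHz ≤ fs/2 = 6.55 kHz, appears at 2.8 kHz.
32.5 kHz mod fs = 6.3 kHz.
6.3 kHz ≤ fs/2 = 6.55 kHz, appears at 6.3 kHz.
45.6 kHz mod fs = 6.3 kHz.
6.3 kHz ≤ fs/2 = 6.55 kHz, appears at 6.3 kHz.
32.5 kHz and 45.6 kHz both map to 6.3 kHz.

6.3 kHz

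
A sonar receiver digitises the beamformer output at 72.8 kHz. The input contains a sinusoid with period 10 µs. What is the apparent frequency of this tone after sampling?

T = 10 µs → f = 1/T = 100 kHz.
100 kHz mod fs = 27.2 kHz.
27.2 kHz ≤ fs/2 = 36.4 kHz, appears at 27.2 kHz.

27.2 kHz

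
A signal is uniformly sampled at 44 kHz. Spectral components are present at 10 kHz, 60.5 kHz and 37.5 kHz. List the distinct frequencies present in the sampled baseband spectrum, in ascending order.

fs/2 = 22 kHz.
10 kHz ≤ fs/2 = 22 kHz, passes unchanged.
60.5 kHz mod fs = 16.5 kHz.
16.5 kHz ≤ fs/2 = 22 kHz, appears at 16.5 kHz.
37.5 kHz > fs/2 = 22 kHz, folds to fs − 37.5 kHz = 6.5 kHz.
Distinct values: {6.5 kHz, 10 kHz, 16.5 kHz}.

6.5 kHz, 10 kHz, 16.5 kHz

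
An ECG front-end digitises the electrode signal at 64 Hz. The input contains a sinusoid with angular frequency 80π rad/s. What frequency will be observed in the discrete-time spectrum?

ω = 80π rad/s → f = ω/(2π) = 40 Hz.
40 Hz > fs/2 = 32 Hz, folds to fs − 40 Hz = 24 Hz.

24 Hz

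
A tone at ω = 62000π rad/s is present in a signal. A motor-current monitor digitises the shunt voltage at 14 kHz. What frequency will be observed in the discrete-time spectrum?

3 kHz

ω = 62000π rad/s → f = ω/(2π) = 31000 Hz = 31 kHz.
31 kHz mod fs = 3 kHz.
3 kHz ≤ fs/2 = 7 kHz, appears at 3 kHz.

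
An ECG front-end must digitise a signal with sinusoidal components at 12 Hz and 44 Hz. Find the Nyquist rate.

Highest-frequency component: 44 Hz.
Nyquist rate = 2 × 44 Hz = 88 Hz.

88 Hz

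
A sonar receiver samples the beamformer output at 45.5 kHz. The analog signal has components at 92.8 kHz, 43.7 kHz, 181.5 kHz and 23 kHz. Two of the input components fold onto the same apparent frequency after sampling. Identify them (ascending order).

43.7 kHz, 92.8 kHz

fs/2 = 22.75 kHz.
92.8 kHz mod fs = 1.8 kHz.
1.8 kHz ≤ fs/2 = 22.75 kHz, appears at 1.8 kHz.
43.7 kHz > fs/2 = 22.75 kHz, folds to fs − 43.7 kHz = 1.8 kHz.
181.5 kHz mod fs = 45 kHz.
45 kHz > fs/2 = 22.75 kHz, folds to fs − 45 kHz = 0.5 kHz.
23 kHz > fs/2 = 22.75 kHz, folds to fs − 23 kHz = 22.5 kHz.
43.7 kHz and 92.8 kHz both map to 1.8 kHz.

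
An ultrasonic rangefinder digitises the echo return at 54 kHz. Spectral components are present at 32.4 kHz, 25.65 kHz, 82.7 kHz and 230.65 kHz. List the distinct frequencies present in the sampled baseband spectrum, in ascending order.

fs/2 = 27 kHz.
32.4 kHz > fs/2 = 27 kHz, folds to fs − 32.4 kHz = 21.6 kHz.
25.65 kHz ≤ fs/2 = 27 kHz, passes unchanged.
82.7 kHz mod fs = 28.7 kHz.
28.7 kHz > fs/2 = 27 kHz, folds to fs − 28.7 kHz = 25.3 kHz.
230.65 kHz mod fs = 14.65 kHz.
14.65 kHz ≤ fs/2 = 27 kHz, appears at 14.65 kHz.
Distinct values: {14.65 kHz, 21.6 kHz, 25.3 kHz, 25.65 kHz}.

14.65 kHz, 21.6 kHz, 25.3 kHz, 25.65 kHz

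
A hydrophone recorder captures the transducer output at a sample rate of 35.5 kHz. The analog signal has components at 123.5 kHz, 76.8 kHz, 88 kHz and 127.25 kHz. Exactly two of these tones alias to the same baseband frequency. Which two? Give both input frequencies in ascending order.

88 kHz, 123.5 kHz

fs/2 = 17.75 kHz.
123.5 kHz mod fs = 17 kHz.
17 kHz ≤ fs/2 = 17.75 kHz, appears at 17 kHz.
76.8 kHz mod fs = 5.8 kHz.
5.8 kHz ≤ fs/2 = 17.75 kHz, appears at 5.8 kHz.
88 kHz mod fs = 17 kHz.
17 kHz ≤ fs/2 = 17.75 kHz, appears at 17 kHz.
127.25 kHz mod fs = 20.75 kHz.
20.75 kHz > fs/2 = 17.75 kHz, folds to fs − 20.75 kHz = 14.75 kHz.
88 kHz and 123.5 kHz both map to 17 kHz.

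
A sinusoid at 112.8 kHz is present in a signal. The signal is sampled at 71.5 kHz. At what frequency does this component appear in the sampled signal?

30.2 kHz

112.8 kHz mod fs = 41.3 kHz.
41.3 kHz > fs/2 = 35.75 kHz, folds to fs − 41.3 kHz = 30.2 kHz.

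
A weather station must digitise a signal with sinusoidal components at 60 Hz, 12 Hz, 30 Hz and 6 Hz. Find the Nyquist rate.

Highest-frequency component: 60 Hz.
Nyquist rate = 2 × 60 Hz = 120 Hz.

120 Hz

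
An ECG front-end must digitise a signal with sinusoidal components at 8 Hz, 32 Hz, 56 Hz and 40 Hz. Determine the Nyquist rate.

112 Hz

Highest-frequency component: 56 Hz.
Nyquist rate = 2 × 56 Hz = 112 Hz.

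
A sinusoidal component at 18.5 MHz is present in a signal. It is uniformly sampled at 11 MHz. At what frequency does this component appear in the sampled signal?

3.5 MHz

18.5 MHz mod fs = 7.5 MHz.
7.5 MHz > fs/2 = 5.5 MHz, folds to fs − 7.5 MHz = 3.5 MHz.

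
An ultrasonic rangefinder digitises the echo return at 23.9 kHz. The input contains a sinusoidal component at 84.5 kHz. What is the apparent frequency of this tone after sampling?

11.1 kHz

84.5 kHz mod fs = 12.8 kHz.
12.8 kHz > fs/2 = 11.95 kHz, folds to fs − 12.8 kHz = 11.1 kHz.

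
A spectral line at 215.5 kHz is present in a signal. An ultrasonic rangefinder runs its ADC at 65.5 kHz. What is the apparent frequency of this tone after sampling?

19 kHz

215.5 kHz mod fs = 19 kHz.
19 kHz ≤ fs/2 = 32.75 kHz, appears at 19 kHz.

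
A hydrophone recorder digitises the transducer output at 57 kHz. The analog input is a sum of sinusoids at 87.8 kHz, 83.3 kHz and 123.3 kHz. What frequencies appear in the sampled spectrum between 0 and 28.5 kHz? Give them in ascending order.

9.3 kHz, 26.2 kHz, 26.3 kHz

fs/2 = 28.5 kHz.
87.8 kHz mod fs = 30.8 kHz.
30.8 kHz > fs/2 = 28.5 kHz, folds to fs − 30.8 kHz = 26.2 kHz.
83.3 kHz mod fs = 26.3 kHz.
26.3 kHz ≤ fs/2 = 28.5 kHz, appears at 26.3 kHz.
123.3 kHz mod fs = 9.3 kHz.
9.3 kHz ≤ fs/2 = 28.5 kHz, appears at 9.3 kHz.
Distinct values: {9.3 kHz, 26.2 kHz, 26.3 kHz}.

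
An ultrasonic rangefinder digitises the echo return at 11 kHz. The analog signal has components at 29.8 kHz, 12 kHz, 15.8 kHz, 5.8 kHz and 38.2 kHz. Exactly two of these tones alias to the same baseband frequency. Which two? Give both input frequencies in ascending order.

fs/2 = 5.5 kHz.
29.8 kHz mod fs = 7.8 kHz.
7.8 kHz > fs/2 = 5.5 kHz, folds to fs − 7.8 kHz = 3.2 kHz.
12 kHz mod fs = 1 kHz.
1 kHz ≤ fs/2 = 5.5 kHz, appears at 1 kHz.
15.8 kHz mod fs = 4.8 kHz.
4.8 kHz ≤ fs/2 = 5.5 kHz, appears at 4.8 kHz.
5.8 kHz > fs/2 = 5.5 kHz, folds to fs − 5.8 kHz = 5.2 kHz.
38.2 kHz mod fs = 5.2 kHz.
5.2 kHz ≤ fs/2 = 5.5 kHz, appears at 5.2 kHz.
5.8 kHz and 38.2 kHz both map to 5.2 kHz.

5.8 kHz, 38.2 kHz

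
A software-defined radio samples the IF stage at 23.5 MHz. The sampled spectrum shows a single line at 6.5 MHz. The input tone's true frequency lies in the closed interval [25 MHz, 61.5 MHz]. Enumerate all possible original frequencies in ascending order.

Frequencies that alias to 6.5 MHz are k·fs ± 6.5 MHz for integer k ≥ 0.
k=0: 6.5 MHz.
k=1: 17 MHz, 30 MHz.
k=2: 40.5 MHz, 53.5 MHz.
k=3: 64 MHz, 77 MHz.
Within [25 MHz, 61.5 MHz]: 30 MHz, 40.5 MHz, 53.5 MHz.

30 MHz, 40.5 MHz, 53.5 MHz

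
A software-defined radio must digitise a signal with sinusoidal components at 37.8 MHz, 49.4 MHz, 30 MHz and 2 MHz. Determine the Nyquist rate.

98.8 MHz

Highest-frequency component: 49.4 MHz.
Nyquist rate = 2 × 49.4 MHz = 98.8 MHz.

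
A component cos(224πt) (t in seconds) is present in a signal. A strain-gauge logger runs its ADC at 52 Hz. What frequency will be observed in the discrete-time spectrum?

ω = 224π rad/s → f = ω/(2π) = 112 Hz.
112 Hz mod fs = 8 Hz.
8 Hz ≤ fs/2 = 26 Hz, appears at 8 Hz.

8 Hz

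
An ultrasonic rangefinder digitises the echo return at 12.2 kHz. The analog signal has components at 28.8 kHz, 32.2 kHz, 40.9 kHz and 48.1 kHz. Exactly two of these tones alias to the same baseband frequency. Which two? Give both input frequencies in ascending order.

fs/2 = 6.1 kHz.
28.8 kHz mod fs = 4.4 kHz.
4.4 kHz ≤ fs/2 = 6.1 kHz, appears at 4.4 kHz.
32.2 kHz mod fs = 7.8 kHz.
7.8 kHz > fs/2 = 6.1 kHz, folds to fs − 7.8 kHz = 4.4 kHz.
40.9 kHz mod fs = 4.3 kHz.
4.3 kHz ≤ fs/2 = 6.1 kHz, appears at 4.3 kHz.
48.1 kHz mod fs = 11.5 kHz.
11.5 kHz > fs/2 = 6.1 kHz, folds to fs − 11.5 kHz = 0.7 kHz.
28.8 kHz and 32.2 kHz both map to 4.4 kHz.

28.8 kHz, 32.2 kHz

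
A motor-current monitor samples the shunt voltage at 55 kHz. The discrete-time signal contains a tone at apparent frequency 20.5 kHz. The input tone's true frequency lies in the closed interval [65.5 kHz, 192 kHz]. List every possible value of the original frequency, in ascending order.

Frequencies that alias to 20.5 kHz are k·fs ± 20.5 kHz for integer k ≥ 0.
k=0: 20.5 kHz.
k=1: 34.5 kHz, 75.5 kHz.
k=2: 89.5 kHz, 130.5 kHz.
k=3: 144.5 kHz, 185.5 kHz.
k=4: 199.5 kHz, 240.5 kHz.
Within [65.5 kHz, 192 kHz]: 75.5 kHz, 89.5 kHz, 130.5 kHz, 144.5 kHz, 185.5 kHz.

75.5 kHz, 89.5 kHz, 130.5 kHz, 144.5 kHz, 185.5 kHz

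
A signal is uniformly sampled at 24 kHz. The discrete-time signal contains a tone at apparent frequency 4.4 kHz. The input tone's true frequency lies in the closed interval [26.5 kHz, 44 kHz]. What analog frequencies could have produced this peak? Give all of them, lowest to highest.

Frequencies that alias to 4.4 kHz are k·fs ± 4.4 kHz for integer k ≥ 0.
k=0: 4.4 kHz.
k=1: 19.6 kHz, 28.4 kHz.
k=2: 43.6 kHz, 52.4 kHz.
k=3: 67.6 kHz, 76.4 kHz.
Within [26.5 kHz, 44 kHz]: 28.4 kHz, 43.6 kHz.

28.4 kHz, 43.6 kHz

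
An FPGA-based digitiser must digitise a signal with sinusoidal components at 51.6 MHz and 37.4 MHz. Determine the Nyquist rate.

103.2 MHz

Highest-frequency component: 51.6 MHz.
Nyquist rate = 2 × 51.6 MHz = 103.2 MHz.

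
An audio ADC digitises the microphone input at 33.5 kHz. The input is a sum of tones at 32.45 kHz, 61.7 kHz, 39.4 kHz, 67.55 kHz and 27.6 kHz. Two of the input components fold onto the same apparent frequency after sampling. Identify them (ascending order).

27.6 kHz, 39.4 kHz

fs/2 = 16.75 kHz.
32.45 kHz > fs/2 = 16.75 kHz, folds to fs − 32.45 kHz = 1.05 kHz.
61.7 kHz mod fs = 28.2 kHz.
28.2 kHz > fs/2 = 16.75 kHz, folds to fs − 28.2 kHz = 5.3 kHz.
39.4 kHz mod fs = 5.9 kHz.
5.9 kHz ≤ fs/2 = 16.75 kHz, appears at 5.9 kHz.
67.55 kHz mod fs = 0.55 kHz.
0.55 kHz ≤ fs/2 = 16.75 kHz, appears at 0.55 kHz.
27.6 kHz > fs/2 = 16.75 kHz, folds to fs − 27.6 kHz = 5.9 kHz.
27.6 kHz and 39.4 kHz both map to 5.9 kHz.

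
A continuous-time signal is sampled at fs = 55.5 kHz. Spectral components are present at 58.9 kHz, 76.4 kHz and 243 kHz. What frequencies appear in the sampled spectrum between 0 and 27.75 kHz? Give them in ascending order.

fs/2 = 27.75 kHz.
58.9 kHz mod fs = 3.4 kHz.
3.4 kHz ≤ fs/2 = 27.75 kHz, appears at 3.4 kHz.
76.4 kHz mod fs = 20.9 kHz.
20.9 kHz ≤ fs/2 = 27.75 kHz, appears at 20.9 kHz.
243 kHz mod fs = 21 kHz.
21 kHz ≤ fs/2 = 27.75 kHz, appears at 21 kHz.
Distinct values: {3.4 kHz, 20.9 kHz, 21 kHz}.

3.4 kHz, 20.9 kHz, 21 kHz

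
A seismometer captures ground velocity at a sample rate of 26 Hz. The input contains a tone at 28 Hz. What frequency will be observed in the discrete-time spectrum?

2 Hz

28 Hz mod fs = 2 Hz.
2 Hz ≤ fs/2 = 13 Hz, appears at 2 Hz.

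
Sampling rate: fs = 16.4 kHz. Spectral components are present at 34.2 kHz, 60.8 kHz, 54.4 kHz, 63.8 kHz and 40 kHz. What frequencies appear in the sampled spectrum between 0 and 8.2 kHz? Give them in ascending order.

1.4 kHz, 1.8 kHz, 4.8 kHz, 5.2 kHz, 7.2 kHz

fs/2 = 8.2 kHz.
34.2 kHz mod fs = 1.4 kHz.
1.4 kHz ≤ fs/2 = 8.2 kHz, appears at 1.4 kHz.
60.8 kHz mod fs = 11.6 kHz.
11.6 kHz > fs/2 = 8.2 kHz, folds to fs − 11.6 kHz = 4.8 kHz.
54.4 kHz mod fs = 5.2 kHz.
5.2 kHz ≤ fs/2 = 8.2 kHz, appears at 5.2 kHz.
63.8 kHz mod fs = 14.6 kHz.
14.6 kHz > fs/2 = 8.2 kHz, folds to fs − 14.6 kHz = 1.8 kHz.
40 kHz mod fs = 7.2 kHz.
7.2 kHz ≤ fs/2 = 8.2 kHz, appears at 7.2 kHz.
Distinct values: {1.4 kHz, 1.8 kHz, 4.8 kHz, 5.2 kHz, 7.2 kHz}.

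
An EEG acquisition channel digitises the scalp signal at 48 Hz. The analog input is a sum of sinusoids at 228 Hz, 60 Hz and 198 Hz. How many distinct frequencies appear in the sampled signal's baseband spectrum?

2

fs/2 = 24 Hz.
228 Hz mod fs = 36 Hz.
36 Hz > fs/2 = 24 Hz, folds to fs − 36 Hz = 12 Hz.
60 Hz mod fs = 12 Hz.
12 Hz ≤ fs/2 = 24 Hz, appears at 12 Hz.
198 Hz mod fs = 6 Hz.
6 Hz ≤ fs/2 = 24 Hz, appears at 6 Hz.
Distinct values: {6 Hz, 12 Hz} → 2.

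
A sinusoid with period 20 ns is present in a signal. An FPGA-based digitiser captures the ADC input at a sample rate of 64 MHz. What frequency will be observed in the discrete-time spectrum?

14 MHz

T = 20 ns → f = 1/T = 50 MHz.
50 MHz > fs/2 = 32 MHz, folds to fs − 50 MHz = 14 MHz.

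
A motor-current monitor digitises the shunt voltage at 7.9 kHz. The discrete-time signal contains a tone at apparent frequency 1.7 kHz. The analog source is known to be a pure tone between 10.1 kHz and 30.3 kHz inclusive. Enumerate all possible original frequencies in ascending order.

Frequencies that alias to 1.7 kHz are k·fs ± 1.7 kHz for integer k ≥ 0.
k=0: 1.7 kHz.
k=1: 6.2 kHz, 9.6 kHz.
k=2: 14.1 kHz, 17.5 kHz.
k=3: 22 kHz, 25.4 kHz.
k=4: 29.9 kHz, 33.3 kHz.
k=5: 37.8 kHz, 41.2 kHz.
Within [10.1 kHz, 30.3 kHz]: 14.1 kHz, 17.5 kHz, 22 kHz, 25.4 kHz, 29.9 kHz.

14.1 kHz, 17.5 kHz, 22 kHz, 25.4 kHz, 29.9 kHz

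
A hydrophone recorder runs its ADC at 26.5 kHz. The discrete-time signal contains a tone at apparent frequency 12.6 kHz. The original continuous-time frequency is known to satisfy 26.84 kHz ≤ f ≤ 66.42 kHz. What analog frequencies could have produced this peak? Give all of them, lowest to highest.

Frequencies that alias to 12.6 kHz are k·fs ± 12.6 kHz for integer k ≥ 0.
k=0: 12.6 kHz.
k=1: 13.9 kHz, 39.1 kHz.
k=2: 40.4 kHz, 65.6 kHz.
k=3: 66.9 kHz, 92.1 kHz.
Within [26.84 kHz, 66.42 kHz]: 39.1 kHz, 40.4 kHz, 65.6 kHz.

39.1 kHz, 40.4 kHz, 65.6 kHz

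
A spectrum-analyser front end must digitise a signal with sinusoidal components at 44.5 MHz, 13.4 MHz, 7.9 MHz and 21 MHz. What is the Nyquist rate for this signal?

Highest-frequency component: 44.5 MHz.
Nyquist rate = 2 × 44.5 MHz = 89 MHz.

89 MHz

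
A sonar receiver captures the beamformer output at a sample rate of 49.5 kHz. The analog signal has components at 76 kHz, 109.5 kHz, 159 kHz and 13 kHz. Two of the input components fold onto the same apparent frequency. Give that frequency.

10.5 kHz

fs/2 = 24.75 kHz.
76 kHz mod fs = 26.5 kHz.
26.5 kHz > fs/2 = 24.75 kHz, folds to fs − 26.5 kHz = 23 kHz.
109.5 kHz mod fs = 10.5 kHz.
10.5 kHz ≤ fs/2 = 24.75 kHz, appears at 10.5 kHz.
159 kHz mod fs = 10.5 kHz.
10.5 kHz ≤ fs/2 = 24.75 kHz, appears at 10.5 kHz.
13 kHz ≤ fs/2 = 24.75 kHz, passes unchanged.
109.5 kHz and 159 kHz both map to 10.5 kHz.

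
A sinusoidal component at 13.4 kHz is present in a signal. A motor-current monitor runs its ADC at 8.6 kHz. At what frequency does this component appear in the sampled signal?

3.8 kHz

13.4 kHz mod fs = 4.8 kHz.
4.8 kHz > fs/2 = 4.3 kHz, folds to fs − 4.8 kHz = 3.8 kHz.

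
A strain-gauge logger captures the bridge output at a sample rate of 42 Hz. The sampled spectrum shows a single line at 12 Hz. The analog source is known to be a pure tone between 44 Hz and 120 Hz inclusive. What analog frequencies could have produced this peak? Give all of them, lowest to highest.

54 Hz, 72 Hz, 96 Hz, 114 Hz

Frequencies that alias to 12 Hz are k·fs ± 12 Hz for integer k ≥ 0.
k=0: 12 Hz.
k=1: 30 Hz, 54 Hz.
k=2: 72 Hz, 96 Hz.
k=3: 114 Hz, 138 Hz.
k=4: 156 Hz, 180 Hz.
Within [44 Hz, 120 Hz]: 54 Hz, 72 Hz, 96 Hz, 114 Hz.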